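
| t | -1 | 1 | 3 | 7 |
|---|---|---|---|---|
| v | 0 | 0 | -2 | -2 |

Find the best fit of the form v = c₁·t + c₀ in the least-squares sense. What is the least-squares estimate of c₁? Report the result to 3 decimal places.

c₁ = -0.286

Compute the Gram sums: Σt·t = 60, Σt = 10, Σ1 = 4.
For Mᵀv: Σt·v = -20, Σv = -4.
So MᵀM·[c₁, c₀]ᵀ = Mᵀv: [[60, 10]; [10, 4]]·[c₁, c₀]ᵀ = [-20, -4]ᵀ.
Eliminating c₀: 4·(row 1) − 10·(row 2) gives 140·c₁ = 4·(-20) − 10·(-4) = -40, so c₁ = -2/7.
Then c₀ = ((-4) − 10·(-2/7))/4 = -2/7.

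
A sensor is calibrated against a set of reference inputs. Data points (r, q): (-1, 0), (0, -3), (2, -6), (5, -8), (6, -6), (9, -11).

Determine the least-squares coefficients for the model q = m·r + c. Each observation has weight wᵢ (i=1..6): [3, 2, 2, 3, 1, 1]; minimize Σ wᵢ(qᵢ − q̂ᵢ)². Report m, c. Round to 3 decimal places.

m = -1.030, c = -2.256

Compute the Gram sums: Σwᵢ·r·r = 203, Σwᵢ·r = 31, Σwᵢ·1 = 12.
Right-hand side: Σwᵢ·r·q = -279, Σwᵢ·q = -59.
So MᵀWM·[m, c]ᵀ = MᵀWq: [[203, 31]; [31, 12]]·[m, c]ᵀ = [-279, -59]ᵀ.
Determinant 203·12 − 31² = 1475.
m = ((-279)·12 − 31·(-59))/1475 = -1519/1475; c = (203·(-59) − 31·(-279))/1475 = -3328/1475.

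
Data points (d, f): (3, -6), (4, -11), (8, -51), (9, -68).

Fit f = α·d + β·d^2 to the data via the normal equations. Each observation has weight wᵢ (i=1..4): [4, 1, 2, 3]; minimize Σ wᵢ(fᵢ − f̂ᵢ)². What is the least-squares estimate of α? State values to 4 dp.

α = 0.9254

Compute the Gram sums: Σwᵢ·d·d = 423, Σwᵢ·d·d^2 = 3383, Σwᵢ·d^2·d^2 = 28455.
Right-hand side: Σwᵢ·d·f = -2768, Σwᵢ·d^2·f = -23444.
det = 423·28455 − 3383² = 591776.
α = ((-2768)·28455 − 3383·(-23444))/591776 = 136903/147944; β = (423·(-23444) − 3383·(-2768))/591776 = -138167/147944.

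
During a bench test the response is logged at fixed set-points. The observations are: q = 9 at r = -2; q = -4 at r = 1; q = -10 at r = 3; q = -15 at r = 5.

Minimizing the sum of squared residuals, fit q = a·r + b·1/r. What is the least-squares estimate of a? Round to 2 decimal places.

a = -3.07

With design matrix M, MᵀM = [[39, 4]; [4, 1261/900]] and Mᵀq = [-127, -89/6]ᵀ.
Eliminating b: (1261/900)·(row 1) − 4·(row 2) gives (11593/300)·a = (1261/900)·(-127) − 4·(-89/6) = -106747/900, so a = -106747/34779.
Then b = ((-89/6) − 4·(-106747/34779))/(1261/900) = -21150/11593.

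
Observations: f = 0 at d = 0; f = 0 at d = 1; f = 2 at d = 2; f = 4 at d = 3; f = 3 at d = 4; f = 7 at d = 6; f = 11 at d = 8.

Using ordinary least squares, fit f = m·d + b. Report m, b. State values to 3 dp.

Forming AᵀA = [[130, 24]; [24, 7]] and Aᵀf = [158, 27]ᵀ gives AᵀA·[m, b]ᵀ = Aᵀf.
Eliminating b: 7·(row 1) − 24·(row 2) gives 334·m = 7·158 − 24·27 = 458, so m = 229/167.
Then b = (27 − 24·(229/167))/7 = -141/167.

m = 1.371, b = -0.844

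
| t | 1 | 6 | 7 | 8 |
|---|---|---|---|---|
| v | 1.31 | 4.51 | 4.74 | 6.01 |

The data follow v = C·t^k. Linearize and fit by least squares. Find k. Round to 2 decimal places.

Let Y = ln v. Fitting Y = k·ln t + ln C by least squares:
Σln t = 5.8171, Σ(ln t)² = 11.3210, Σln v = 5.1258, Σln t·ln v = 9.4562.
Normal system: [[11.3210, 5.8171]; [5.8171, 4]]·[k, ln C]ᵀ = [9.4562, 5.1258]ᵀ.
Δ = 11.3210·4 − (5.8171)² = 11.4454; k = (9.4562·4 − 5.8171·5.1258)/11.4454 = 0.69961, ln C = (11.3210·5.1258 − 5.8171·9.4562)/11.4454 = 0.26402.

k = 0.70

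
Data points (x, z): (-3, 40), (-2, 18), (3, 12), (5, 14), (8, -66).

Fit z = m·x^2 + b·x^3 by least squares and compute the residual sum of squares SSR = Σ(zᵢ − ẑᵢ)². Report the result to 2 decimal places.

SSR = 9.46

Forming AᵀA = [[4899, 35861]; [35861, 279291]] and Aᵀz = [-3334, -32942]ᵀ gives AᵀA·[m, b]ᵀ = Aᵀz.
Eliminating b: 279291·(row 1) − 35861·(row 2) gives 82235288·m = 279291·(-3334) − 35861·(-32942) = 250176868, so m = 62544217/20558822.
Then b = ((-32942) − 35861·(62544217/20558822))/279291 = -10455571/20558822.
Residuals: -11422745/10279411, 18118680/10279411, -16945836/10279411, 15582229/10279411, -3229894/10279411; SSR = 97200618/10279411.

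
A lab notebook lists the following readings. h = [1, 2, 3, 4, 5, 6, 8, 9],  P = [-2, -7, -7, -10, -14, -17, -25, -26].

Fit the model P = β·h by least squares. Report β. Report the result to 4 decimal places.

Normal-equation sums: Σh·h = 236.
And Σh·P = -683.
Hence β = -683 / 236 ≈ -2.89407.

β = -2.8941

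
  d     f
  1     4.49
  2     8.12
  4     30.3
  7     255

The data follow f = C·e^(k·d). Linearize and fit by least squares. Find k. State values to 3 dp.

Let Y = ln f. Fitting Y = k·d + ln C by least squares:
Σd = 14.0000, Σ(d)² = 70.0000, Σln f = 12.5486, Σd·ln f = 58.1239.
Equations: 70.0000·k + 14.0000·ln C = 58.1239;  14.0000·k + 4·ln C = 12.5486.
Slope k = (n·Σd·ln f − Σd·Σln f)/(n·Σ(d)² − (Σd)²) = (4·58.1239 − 14.0000·12.5486)/84.0000 = 0.67637; ln C = (Σln f − k·Σd)/n = 0.76984.

k = 0.676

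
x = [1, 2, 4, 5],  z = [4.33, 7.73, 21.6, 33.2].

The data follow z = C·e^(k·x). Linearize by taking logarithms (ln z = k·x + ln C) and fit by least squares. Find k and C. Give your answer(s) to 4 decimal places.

Linearized form: ln z = k·x + ln C. From the 4 transformed points,
XᵀX = [[46.0000, 12.0000]; [12.0000, 4]], rhs = [35.3593, 10.0859]ᵀ  (here Σx = 12.0000, Σ(x)² = 46.0000, Σln z = 10.0859, Σx·ln z = 35.3593).
Δ = 46.0000·4 − (12.0000)² = 40.0000; k = (35.3593·4 − 12.0000·10.0859)/40.0000 = 0.51015, ln C = (46.0000·10.0859 − 12.0000·35.3593)/40.0000 = 0.99102, so C = exp(0.99102) = 2.69397.

k = 0.5102, C = 2.6940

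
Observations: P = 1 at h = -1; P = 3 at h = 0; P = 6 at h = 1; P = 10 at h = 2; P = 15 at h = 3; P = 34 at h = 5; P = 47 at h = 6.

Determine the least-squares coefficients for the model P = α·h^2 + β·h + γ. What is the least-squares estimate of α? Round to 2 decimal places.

Entries of AᵀA: Σh^2·h^2 = 2020, Σh^2·h = 376, Σh^2 = 76, Σh·h = 76, Σh = 16, Σ1 = 7.
For AᵀP: Σh^2·P = 2724, Σh·P = 522, ΣP = 116.
AᵀA·[α, β, γ]ᵀ = AᵀP becomes [[2020, 376, 76]; [376, 76, 16]; [76, 16, 7]]·[α, β, γ]ᵀ = [2724, 522, 116]ᵀ.
Inverting the 3×3 Gram matrix, [α, β, γ]ᵀ = [844/903, 1035/602, 2252/903]ᵀ.

α = 0.93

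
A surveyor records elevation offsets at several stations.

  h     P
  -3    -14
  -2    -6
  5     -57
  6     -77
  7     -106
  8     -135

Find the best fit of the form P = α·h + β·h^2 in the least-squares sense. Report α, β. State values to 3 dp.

α = -1.257, β = -1.964

Entries of MᵀM: Σh·h = 187, Σh·h^2 = 1161, Σh^2·h^2 = 8515.
Moment sums: Σh·P = -2515, Σh^2·P = -18181.
MᵀM·[α, β]ᵀ = MᵀP becomes [[187, 1161]; [1161, 8515]]·[α, β]ᵀ = [-2515, -18181]ᵀ.
Δ = 187·8515 − 1161² = 244384.
α = ((-2515)·8515 − 1161·(-18181))/244384 = -76771/61096; β = (187·(-18181) − 1161·(-2515))/244384 = -119983/61096.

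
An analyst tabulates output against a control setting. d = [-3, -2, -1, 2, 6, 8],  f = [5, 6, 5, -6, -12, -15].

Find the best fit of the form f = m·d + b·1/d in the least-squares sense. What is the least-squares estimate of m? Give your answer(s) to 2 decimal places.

m = -1.83

From the data, Σd·d = 118, Σd·1/d = 6, Σ1/d·1/d = 953/576.
Right-hand side: Σd·f = -236, Σ1/d·f = -397/24.
AᵀA·[m, b]ᵀ = Aᵀf becomes [[118, 6]; [6, 953/576]]·[m, b]ᵀ = [-236, -397/24]ᵀ.
Eliminating b: (953/576)·(row 1) − 6·(row 2) gives (45859/288)·m = (953/576)·(-236) − 6·(-397/24) = -41935/144, so m = -83870/45859.
Then b = ((-397/24) − 6·(-83870/45859))/(953/576) = -154344/45859.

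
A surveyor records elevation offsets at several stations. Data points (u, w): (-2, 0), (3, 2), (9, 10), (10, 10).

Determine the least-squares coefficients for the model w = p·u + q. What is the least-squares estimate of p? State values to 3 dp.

From the data, Σu·u = 194, Σu = 20, Σ1 = 4.
And Σu·w = 196, Σw = 22.
XᵀX·[p, q]ᵀ = Xᵀw becomes [[194, 20]; [20, 4]]·[p, q]ᵀ = [196, 22]ᵀ.
Δ = 194·4 − 20² = 376.
p = (196·4 − 20·22)/376 = 43/47; q = (194·22 − 20·196)/376 = 87/94.

p = 0.915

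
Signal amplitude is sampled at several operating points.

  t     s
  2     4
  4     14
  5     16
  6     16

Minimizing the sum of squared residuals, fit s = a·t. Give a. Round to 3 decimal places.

Normal-equation sums: Σt·t = 81.
And Σt·s = 240.
AᵀA·[a]ᵀ = Aᵀs becomes [[81]]·[a]ᵀ = [240]ᵀ.
a = 240/81 = 2.96296.

a = 2.963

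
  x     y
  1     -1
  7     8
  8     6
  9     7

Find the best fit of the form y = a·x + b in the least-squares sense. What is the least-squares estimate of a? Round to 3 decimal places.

The normal system MᵀM·[a, b]ᵀ = Mᵀy is [[195, 25]; [25, 4]]·[a, b]ᵀ = [166, 20]ᵀ.
det = 195·4 − 25² = 155.
a = (166·4 − 25·20)/155 = 164/155; b = (195·20 − 25·166)/155 = -50/31.

a = 1.058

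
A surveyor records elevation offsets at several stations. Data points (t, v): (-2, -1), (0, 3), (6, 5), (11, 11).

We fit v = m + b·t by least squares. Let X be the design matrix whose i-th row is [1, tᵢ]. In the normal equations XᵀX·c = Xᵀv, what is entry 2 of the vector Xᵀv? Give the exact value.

153

Entry 2 ↔ basis t, so (Xᵀv)_{2} = Σᵢ (t)·vᵢ = (-2)·(-1) + (0)·(3) + (6)·(5) + (11)·(11) = 153.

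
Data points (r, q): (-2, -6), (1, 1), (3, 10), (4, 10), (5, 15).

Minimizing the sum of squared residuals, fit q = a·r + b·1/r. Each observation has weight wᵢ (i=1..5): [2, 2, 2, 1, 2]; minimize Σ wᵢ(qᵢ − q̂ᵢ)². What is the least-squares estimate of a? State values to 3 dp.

Forming AᵀWA = [[94, 9]; [9, 10313/3600]] and AᵀWq = [276, 139/6]ᵀ gives AᵀWA·[a, b]ᵀ = AᵀWq.
Eliminating b: (10313/3600)·(row 1) − 9·(row 2) gives (338911/1800)·a = (10313/3600)·276 − 9·(139/6) = 174649/300, so a = 1047894/338911.
Then b = ((139/6) − 9·(1047894/338911))/(10313/3600) = -551400/338911.

a = 3.092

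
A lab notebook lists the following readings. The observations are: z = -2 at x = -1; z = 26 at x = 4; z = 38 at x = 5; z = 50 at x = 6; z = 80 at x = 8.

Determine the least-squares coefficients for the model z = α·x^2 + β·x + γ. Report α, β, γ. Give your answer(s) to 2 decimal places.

Forming MᵀM = [[6274, 916, 142]; [916, 142, 22]; [142, 22, 5]] and Mᵀz = [8284, 1236, 192]ᵀ gives MᵀM·[α, β, γ]ᵀ = Mᵀz.
Solving the 3×3 system (Gaussian elimination) gives α = 17566/20631, β = 5030/1587, γ = 1880/6877.

α = 0.85, β = 3.17, γ = 0.27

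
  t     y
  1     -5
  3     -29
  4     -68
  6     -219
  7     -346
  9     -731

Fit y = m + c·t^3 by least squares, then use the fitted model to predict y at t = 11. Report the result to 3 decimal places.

The normal equations are: 6·m + 1380·c = -1398;  1380·m + 700572·c = -704021.
Δ = 6·700572 − 1380² = 2299032.
m = ((-1398)·700572 − 1380·(-704021))/2299032 = -654223/191586; c = (6·(-704021) − 1380·(-1398))/2299032 = -382481/383172.
At t = 11: ŷ = (-654223/191586)·(1) + (-382481/383172)·(1331) = -170130219/127724.

ŷ = -1332.014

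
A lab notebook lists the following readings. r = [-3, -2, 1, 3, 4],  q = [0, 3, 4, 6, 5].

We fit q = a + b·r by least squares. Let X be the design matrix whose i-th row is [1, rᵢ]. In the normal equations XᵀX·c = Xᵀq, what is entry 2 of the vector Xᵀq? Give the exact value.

36

Entry 2 ↔ basis r, so (Xᵀq)_{2} = Σᵢ (r)·qᵢ = (-3)·(0) + (-2)·(3) + (1)·(4) + (3)·(6) + (4)·(5) = 36.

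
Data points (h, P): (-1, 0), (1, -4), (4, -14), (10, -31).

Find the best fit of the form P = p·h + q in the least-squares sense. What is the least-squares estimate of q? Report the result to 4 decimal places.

From the data, Σh·h = 118, Σh = 14, Σ1 = 4.
Right-hand side: Σh·P = -370, ΣP = -49.
Normal equations: [[118, 14]; [14, 4]]·[p, q]ᵀ = [-370, -49]ᵀ.
Eliminating q: 4·(row 1) − 14·(row 2) gives 276·p = 4·(-370) − 14·(-49) = -794, so p = -397/138.
Then q = ((-49) − 14·(-397/138))/4 = -301/138.

q = -2.1812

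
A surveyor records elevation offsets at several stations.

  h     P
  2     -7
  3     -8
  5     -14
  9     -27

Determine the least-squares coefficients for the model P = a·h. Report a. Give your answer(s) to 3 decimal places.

Entries of XᵀX: Σh·h = 119.
Right-hand side: Σh·P = -351.
XᵀX·[a]ᵀ = XᵀP becomes [[119]]·[a]ᵀ = [-351]ᵀ.
Hence a = -351 / 119 ≈ -2.94958.

a = -2.950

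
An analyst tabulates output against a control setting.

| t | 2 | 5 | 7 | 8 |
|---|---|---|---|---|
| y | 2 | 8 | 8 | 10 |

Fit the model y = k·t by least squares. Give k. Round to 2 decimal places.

k = 1.27

Setting ∂/∂k … = 0 gives: 142·k = 180.
k = 180/142 = 1.26761.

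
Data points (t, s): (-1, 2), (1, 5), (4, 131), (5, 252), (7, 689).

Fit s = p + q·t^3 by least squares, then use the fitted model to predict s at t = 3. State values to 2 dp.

Sums needed: Σ1 = 5, Σt^3 = 532, Σt^3·t^3 = 137372.
For Aᵀs: Σs = 1079, Σt^3·s = 276214.
So AᵀA·[p, q]ᵀ = Aᵀs: [[5, 532]; [532, 137372]]·[p, q]ᵀ = [1079, 276214]ᵀ.
Eliminating q: 137372·(row 1) − 532·(row 2) gives 403836·p = 137372·1079 − 532·276214 = 1278540, so p = 106545/33653.
Then q = (276214 − 532·(106545/33653))/137372 = 134507/67306.
At t = 3: ŝ = (106545/33653)·(1) + (134507/67306)·(27) = 3844779/67306.

ŝ = 57.12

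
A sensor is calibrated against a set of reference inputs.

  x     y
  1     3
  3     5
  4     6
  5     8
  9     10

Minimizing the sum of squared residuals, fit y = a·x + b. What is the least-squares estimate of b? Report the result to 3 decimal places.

Normal-equation sums: Σx·x = 132, Σx = 22, Σ1 = 5.
And Σx·y = 172, Σy = 32.
MᵀM·[a, b]ᵀ = Mᵀy becomes [[132, 22]; [22, 5]]·[a, b]ᵀ = [172, 32]ᵀ.
det = 132·5 − 22² = 176.
a = (172·5 − 22·32)/176 = 39/44; b = (132·32 − 22·172)/176 = 5/2.

b = 2.500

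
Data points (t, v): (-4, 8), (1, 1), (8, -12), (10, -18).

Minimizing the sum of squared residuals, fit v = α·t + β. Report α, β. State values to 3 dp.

The normal equations are: 181·α + 15·β = -307;  15·α + 4·β = -21.
Eliminating β: 4·(row 1) − 15·(row 2) gives 499·α = 4·(-307) − 15·(-21) = -913, so α = -913/499.
Then β = ((-21) − 15·(-913/499))/4 = 804/499.

α = -1.830, β = 1.611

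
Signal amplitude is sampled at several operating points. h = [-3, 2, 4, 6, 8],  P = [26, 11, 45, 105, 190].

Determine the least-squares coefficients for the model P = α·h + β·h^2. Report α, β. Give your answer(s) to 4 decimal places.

Entries of MᵀM: Σh·h = 129, Σh·h^2 = 773, Σh^2·h^2 = 5745.
For MᵀP: Σh·P = 2274, Σh^2·P = 16938.
Normal equations: [[129, 773]; [773, 5745]]·[α, β]ᵀ = [2274, 16938]ᵀ.
Determinant 129·5745 − 773² = 143576.
α = (2274·5745 − 773·16938)/143576 = -3618/17947; β = (129·16938 − 773·2274)/143576 = 53400/17947.

α = -0.2016, β = 2.9754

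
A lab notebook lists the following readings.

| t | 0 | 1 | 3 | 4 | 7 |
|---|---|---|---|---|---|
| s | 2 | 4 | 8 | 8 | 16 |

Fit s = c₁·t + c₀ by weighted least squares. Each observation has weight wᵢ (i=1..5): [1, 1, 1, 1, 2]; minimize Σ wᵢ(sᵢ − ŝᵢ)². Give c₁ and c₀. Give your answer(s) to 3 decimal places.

With design matrix X, XᵀWX = [[124, 22]; [22, 6]] and XᵀWs = [284, 54]ᵀ.
Eliminating c₀: 6·(row 1) − 22·(row 2) gives 260·c₁ = 6·284 − 22·54 = 516, so c₁ = 129/65.
Then c₀ = (54 − 22·(129/65))/6 = 112/65.

c₁ = 1.985, c₀ = 1.723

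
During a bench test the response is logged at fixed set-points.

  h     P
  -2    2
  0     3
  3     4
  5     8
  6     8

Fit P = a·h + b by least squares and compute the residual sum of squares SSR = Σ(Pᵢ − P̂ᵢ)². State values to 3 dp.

MᵀM·[a, b]ᵀ = MᵀP reads: 74·a + 12·b = 96;  12·a + 5·b = 25.
(Σh·h = 74, Σh = 12, Σ1 = 5, Σh·P = 96, ΣP = 25.)
Eliminating b: 5·(row 1) − 12·(row 2) gives 226·a = 5·96 − 12·25 = 180, so a = 90/113.
Then b = (25 − 12·(90/113))/5 = 349/113.
Residuals: 57/113, -10/113, -167/113, 105/113, 15/113; SSR = 376/113.

SSR = 3.327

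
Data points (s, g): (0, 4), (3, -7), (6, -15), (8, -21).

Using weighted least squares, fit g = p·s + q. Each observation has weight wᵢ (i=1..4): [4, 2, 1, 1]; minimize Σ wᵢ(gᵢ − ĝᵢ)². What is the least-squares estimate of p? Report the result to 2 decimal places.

The normal system AᵀWA·[p, q]ᵀ = AᵀWg is [[118, 20]; [20, 8]]·[p, q]ᵀ = [-300, -34]ᵀ.
Eliminating q: 8·(row 1) − 20·(row 2) gives 544·p = 8·(-300) − 20·(-34) = -1720, so p = -215/68.
Then q = ((-34) − 20·(-215/68))/8 = 497/136.

p = -3.16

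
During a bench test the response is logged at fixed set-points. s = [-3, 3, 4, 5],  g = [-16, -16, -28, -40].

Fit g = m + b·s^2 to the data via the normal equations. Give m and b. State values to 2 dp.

m = -2.71, b = -1.51

The normal system MᵀM·[m, b]ᵀ = Mᵀg is [[4, 59]; [59, 1043]]·[m, b]ᵀ = [-100, -1736]ᵀ.
Eliminating b: 1043·(row 1) − 59·(row 2) gives 691·m = 1043·(-100) − 59·(-1736) = -1876, so m = -1876/691.
Then b = ((-1736) − 59·(-1876/691))/1043 = -1044/691.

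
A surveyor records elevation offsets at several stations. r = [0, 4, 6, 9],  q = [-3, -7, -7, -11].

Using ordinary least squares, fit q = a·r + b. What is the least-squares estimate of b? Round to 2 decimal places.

From the data, Σr·r = 133, Σr = 19, Σ1 = 4.
Moment sums: Σr·q = -169, Σq = -28.
Eliminating b: 4·(row 1) − 19·(row 2) gives 171·a = 4·(-169) − 19·(-28) = -144, so a = -16/19.
Then b = ((-28) − 19·(-16/19))/4 = -3.

b = -3.00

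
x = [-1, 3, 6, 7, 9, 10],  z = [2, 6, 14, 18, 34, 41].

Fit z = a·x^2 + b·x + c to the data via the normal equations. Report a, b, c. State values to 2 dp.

a = 0.44, b = -0.47, c = 1.62

Entries of MᵀM: Σx^2·x^2 = 20340, Σx^2·x = 2314, Σx^2 = 276, Σx·x = 276, Σx = 34, Σ1 = 6.
And Σx^2·z = 8296, Σx·z = 942, Σz = 115.
Normal equations: [[20340, 2314, 276]; [2314, 276, 34]; [276, 34, 6]]·[a, b, c]ᵀ = [8296, 942, 115]ᵀ.
Solving the 3×3 system (Gaussian elimination) gives a = 131/298, b = -8798/18625, c = 60419/37250.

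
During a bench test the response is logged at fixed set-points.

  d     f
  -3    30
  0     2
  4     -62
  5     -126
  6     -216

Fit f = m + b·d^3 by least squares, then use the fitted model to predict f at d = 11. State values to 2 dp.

f̂ = -1347.12

Sums needed: Σ1 = 5, Σd^3 = 378, Σd^3·d^3 = 67106.
And Σf = -372, Σd^3·f = -67184.
Eliminating b: 67106·(row 1) − 378·(row 2) gives 192646·m = 67106·(-372) − 378·(-67184) = 432120, so m = 216060/96323.
Then b = ((-67184) − 378·(216060/96323))/67106 = -97652/96323.
At d = 11: f̂ = (216060/96323)·(1) + (-97652/96323)·(1331) = -129758752/96323.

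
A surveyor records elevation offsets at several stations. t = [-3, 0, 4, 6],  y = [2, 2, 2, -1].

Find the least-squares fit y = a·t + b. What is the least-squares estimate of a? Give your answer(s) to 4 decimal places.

Compute the Gram sums: Σt·t = 61, Σt = 7, Σ1 = 4.
For Aᵀy: Σt·y = -4, Σy = 5.
So AᵀA·[a, b]ᵀ = Aᵀy: [[61, 7]; [7, 4]]·[a, b]ᵀ = [-4, 5]ᵀ.
Determinant 61·4 − 7² = 195.
a = ((-4)·4 − 7·5)/195 = -17/65; b = (61·5 − 7·(-4))/195 = 111/65.

a = -0.2615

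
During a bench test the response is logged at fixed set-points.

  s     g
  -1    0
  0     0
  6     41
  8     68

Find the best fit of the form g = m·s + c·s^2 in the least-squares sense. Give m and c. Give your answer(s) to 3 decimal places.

Compute the Gram sums: Σs·s = 101, Σs·s^2 = 727, Σs^2·s^2 = 5393.
For Xᵀg: Σs·g = 790, Σs^2·g = 5828.
XᵀX·[m, c]ᵀ = Xᵀg becomes [[101, 727]; [727, 5393]]·[m, c]ᵀ = [790, 5828]ᵀ.
Δ = 101·5393 − 727² = 16164.
m = (790·5393 − 727·5828)/16164 = 3919/2694; c = (101·5828 − 727·790)/16164 = 2383/2694.

m = 1.455, c = 0.885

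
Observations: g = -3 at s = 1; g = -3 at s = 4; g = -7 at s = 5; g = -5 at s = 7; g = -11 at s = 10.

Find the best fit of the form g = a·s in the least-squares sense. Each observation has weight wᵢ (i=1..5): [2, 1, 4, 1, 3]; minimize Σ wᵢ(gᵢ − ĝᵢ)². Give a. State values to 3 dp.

a = -1.120

Compute the Gram sums: Σwᵢ·s·s = 467.
Moment sums: Σwᵢ·s·g = -523.
AᵀWA·[a]ᵀ = AᵀWg becomes [[467]]·[a]ᵀ = [-523]ᵀ.
Hence a = -523 / 467 ≈ -1.11991.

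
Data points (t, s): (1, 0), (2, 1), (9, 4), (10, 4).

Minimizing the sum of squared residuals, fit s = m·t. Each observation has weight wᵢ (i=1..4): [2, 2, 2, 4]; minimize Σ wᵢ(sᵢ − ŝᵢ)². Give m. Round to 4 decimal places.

m = 0.4126

AᵀWA·[m]ᵀ = AᵀWs reads: 572·m = 236.
(Σwᵢ·t·t = 572, Σwᵢ·t·s = 236.)
m = 236/572 = 0.412587.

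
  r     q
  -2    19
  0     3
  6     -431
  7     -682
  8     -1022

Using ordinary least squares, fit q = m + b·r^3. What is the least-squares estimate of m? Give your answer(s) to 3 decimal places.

m = 2.786

Setting ∂/∂m … = 0 gives: 5·m + 1063·b = -2113;  1063·m + 426513·b = -850438.
(Σ1 = 5, Σr^3 = 1063, Σr^3·r^3 = 426513, Σq = -2113, Σr^3·q = -850438.)
det = 5·426513 − 1063² = 1002596.
m = ((-2113)·426513 − 1063·(-850438))/1002596 = 2793625/1002596; b = (5·(-850438) − 1063·(-2113))/1002596 = -2006071/1002596.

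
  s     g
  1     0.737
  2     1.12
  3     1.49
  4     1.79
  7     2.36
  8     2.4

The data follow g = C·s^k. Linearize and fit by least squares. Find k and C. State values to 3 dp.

Taking logs, ln g = k·ln s + ln C, so regress ln g on ln s.
Sums: Σln s = 7.2034, Σ(ln s)² = 11.7199, Σln g = 2.5233, Σln s·ln g = 4.8151.
Normal system: [[11.7199, 7.2034]; [7.2034, 6]]·[k, ln C]ᵀ = [4.8151, 2.5233]ᵀ.
Solving (det = 18.4301): k = 0.58136, ln C = -0.27742, so C = exp(-0.27742) = 0.75774.

k = 0.581, C = 0.758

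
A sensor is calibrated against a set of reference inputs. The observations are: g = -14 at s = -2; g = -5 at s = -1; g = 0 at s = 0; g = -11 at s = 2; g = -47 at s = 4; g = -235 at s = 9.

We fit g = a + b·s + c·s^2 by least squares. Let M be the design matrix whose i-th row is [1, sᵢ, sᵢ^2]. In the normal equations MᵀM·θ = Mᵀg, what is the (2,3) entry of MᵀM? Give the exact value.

792

Row 2 ↔ basis s, column 3 ↔ basis s^2, so (MᵀM)_{2,3} = Σᵢ (s)·(s^2) = (-2)·(4) + (-1)·(1) + (0)·(0) + (2)·(4) + (4)·(16) + (9)·(81) = 792.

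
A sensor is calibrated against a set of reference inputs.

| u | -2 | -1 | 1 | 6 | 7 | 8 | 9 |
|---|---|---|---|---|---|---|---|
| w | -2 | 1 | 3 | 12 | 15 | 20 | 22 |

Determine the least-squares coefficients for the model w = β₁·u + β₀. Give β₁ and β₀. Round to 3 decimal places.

Sums needed: Σu·u = 236, Σu = 28, Σ1 = 7.
Moment sums: Σu·w = 541, Σw = 71.
So MᵀM·[β₁, β₀]ᵀ = Mᵀw: [[236, 28]; [28, 7]]·[β₁, β₀]ᵀ = [541, 71]ᵀ.
Determinant 236·7 − 28² = 868.
β₁ = (541·7 − 28·71)/868 = 257/124; β₀ = (236·71 − 28·541)/868 = 402/217.

β₁ = 2.073, β₀ = 1.853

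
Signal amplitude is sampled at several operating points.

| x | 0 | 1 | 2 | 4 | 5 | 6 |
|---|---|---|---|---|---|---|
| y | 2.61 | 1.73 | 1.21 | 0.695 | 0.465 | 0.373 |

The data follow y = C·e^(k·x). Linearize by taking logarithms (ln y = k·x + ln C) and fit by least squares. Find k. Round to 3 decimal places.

Linearized form: ln y = k·x + ln C. From the 6 transformed points,
Σx = 18.0000, Σ(x)² = 82.0000, Σln y = -0.4176, Σx·ln y = -10.2717.
Equations: 82.0000·k + 18.0000·ln C = -10.2717;  18.0000·k + 6·ln C = -0.4176.
Solving (det = 168.0000): k = -0.32210, ln C = 0.89668.

k = -0.322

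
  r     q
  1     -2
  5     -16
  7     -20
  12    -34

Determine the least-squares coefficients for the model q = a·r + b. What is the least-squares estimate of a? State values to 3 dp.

a = -2.869

With design matrix X, XᵀX = [[219, 25]; [25, 4]] and Xᵀq = [-630, -72]ᵀ.
Determinant 219·4 − 25² = 251.
a = ((-630)·4 − 25·(-72))/251 = -720/251; b = (219·(-72) − 25·(-630))/251 = -18/251.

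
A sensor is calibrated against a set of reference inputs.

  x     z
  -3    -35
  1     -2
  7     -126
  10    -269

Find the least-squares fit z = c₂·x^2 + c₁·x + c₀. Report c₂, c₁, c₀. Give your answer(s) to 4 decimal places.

c₂ = -2.9350, c₁ = 2.5929, c₀ = -1.0561

With design matrix M, MᵀM = [[12483, 1317, 159]; [1317, 159, 15]; [159, 15, 4]] and Mᵀz = [-33391, -3469, -432]ᵀ.
Row-reducing yields c₂ = -222557/75828, c₁ = 196613/75828, c₀ = -13347/12638.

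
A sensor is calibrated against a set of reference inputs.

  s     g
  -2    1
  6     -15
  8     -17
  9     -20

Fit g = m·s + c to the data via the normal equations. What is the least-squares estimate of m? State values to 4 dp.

Forming XᵀX = [[185, 21]; [21, 4]] and Xᵀg = [-408, -51]ᵀ gives XᵀX·[m, c]ᵀ = Xᵀg.
det = 185·4 − 21² = 299.
m = ((-408)·4 − 21·(-51))/299 = -561/299; c = (185·(-51) − 21·(-408))/299 = -867/299.

m = -1.8763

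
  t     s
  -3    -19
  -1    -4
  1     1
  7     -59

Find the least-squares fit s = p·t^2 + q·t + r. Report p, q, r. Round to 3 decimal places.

Compute the Gram sums: Σt^2·t^2 = 2484, Σt^2·t = 316, Σt^2 = 60, Σt·t = 60, Σt = 4, Σ1 = 4.
Right-hand side: Σt^2·s = -3065, Σt·s = -351, Σs = -81.
So AᵀA·[p, q, r]ᵀ = Aᵀs: [[2484, 316, 60]; [316, 60, 4]; [60, 4, 4]]·[p, q, r]ᵀ = [-3065, -351, -81]ᵀ.
Solving the 3×3 system (Gaussian elimination) gives p = -2155/1448, q = 1435/724, r = 133/1448.

p = -1.488, q = 1.982, r = 0.092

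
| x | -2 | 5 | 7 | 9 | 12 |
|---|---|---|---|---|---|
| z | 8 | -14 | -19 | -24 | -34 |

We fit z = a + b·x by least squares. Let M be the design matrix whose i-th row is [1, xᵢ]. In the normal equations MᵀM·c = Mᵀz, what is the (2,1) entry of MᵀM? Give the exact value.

Row 2 ↔ basis x, column 1 ↔ basis 1, so (MᵀM)_{2,1} = Σᵢ x = (-2)·(1) + (5)·(1) + (7)·(1) + (9)·(1) + (12)·(1) = 31.

31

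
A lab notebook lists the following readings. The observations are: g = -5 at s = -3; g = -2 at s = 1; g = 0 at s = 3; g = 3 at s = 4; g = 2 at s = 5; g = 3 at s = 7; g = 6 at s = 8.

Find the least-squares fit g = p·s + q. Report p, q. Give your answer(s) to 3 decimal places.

With design matrix M, MᵀM = [[173, 25]; [25, 7]] and Mᵀg = [104, 7]ᵀ.
Eliminating q: 7·(row 1) − 25·(row 2) gives 586·p = 7·104 − 25·7 = 553, so p = 553/586.
Then q = (7 − 25·(553/586))/7 = -1389/586.

p = 0.944, q = -2.370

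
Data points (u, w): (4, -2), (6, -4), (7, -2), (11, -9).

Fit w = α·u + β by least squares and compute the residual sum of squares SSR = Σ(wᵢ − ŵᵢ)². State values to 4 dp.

With design matrix X, XᵀX = [[222, 28]; [28, 4]] and Xᵀw = [-145, -17]ᵀ.
Δ = 222·4 − 28² = 104.
α = ((-145)·4 − 28·(-17))/104 = -1; β = (222·(-17) − 28·(-145))/104 = 11/4.
Residuals: -3/4, -3/4, 9/4, -3/4; SSR = 27/4.

SSR = 6.7500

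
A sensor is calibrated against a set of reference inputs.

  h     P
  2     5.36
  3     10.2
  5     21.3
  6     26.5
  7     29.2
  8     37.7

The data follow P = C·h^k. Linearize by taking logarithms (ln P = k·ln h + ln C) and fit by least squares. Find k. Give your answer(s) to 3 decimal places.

k = 1.380

With ln Pᵢ as the transformed response and ln hᵢ as the regressor:
Σln h = 9.2183, Σ(ln h)² = 15.5987, Σln P = 17.3410, Σln h·ln P = 28.6233.
Normal system: [[15.5987, 9.2183]; [9.2183, 6]]·[k, ln C]ᵀ = [28.6233, 17.3410]ᵀ.
Solving (det = 8.6152): k = 1.37953, ln C = 0.77068.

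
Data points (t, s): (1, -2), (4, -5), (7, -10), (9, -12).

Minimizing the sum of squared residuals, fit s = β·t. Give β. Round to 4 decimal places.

β = -1.3605

Sums needed: Σt·t = 147.
And Σt·s = -200.
Normal equations: [[147]]·[β]ᵀ = [-200]ᵀ.
β = (-200)/147 = -1.36054.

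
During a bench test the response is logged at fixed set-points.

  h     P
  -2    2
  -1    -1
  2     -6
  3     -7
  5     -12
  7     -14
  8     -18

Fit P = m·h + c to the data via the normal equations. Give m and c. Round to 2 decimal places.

m = -1.87, c = -2.14

Setting ∂/∂m … = 0 gives: 156·m + 22·c = -338;  22·m + 7·c = -56.
det = 156·7 − 22² = 608.
m = ((-338)·7 − 22·(-56))/608 = -567/304; c = (156·(-56) − 22·(-338))/608 = -325/152.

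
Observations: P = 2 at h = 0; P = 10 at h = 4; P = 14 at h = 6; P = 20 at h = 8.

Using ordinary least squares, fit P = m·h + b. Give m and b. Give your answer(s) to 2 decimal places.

Entries of AᵀA: Σh·h = 116, Σh = 18, Σ1 = 4.
For AᵀP: Σh·P = 284, ΣP = 46.
So AᵀA·[m, b]ᵀ = AᵀP: [[116, 18]; [18, 4]]·[m, b]ᵀ = [284, 46]ᵀ.
Determinant 116·4 − 18² = 140.
m = (284·4 − 18·46)/140 = 11/5; b = (116·46 − 18·284)/140 = 8/5.

m = 2.20, b = 1.60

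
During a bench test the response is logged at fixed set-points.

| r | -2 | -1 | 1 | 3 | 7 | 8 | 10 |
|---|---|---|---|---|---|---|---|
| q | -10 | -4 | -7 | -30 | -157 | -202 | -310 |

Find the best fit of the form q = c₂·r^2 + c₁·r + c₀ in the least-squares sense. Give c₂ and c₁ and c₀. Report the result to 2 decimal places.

c₂ = -2.95, c₁ = -1.37, c₀ = -1.57

From the data, Σr^2·r^2 = 16596, Σr^2·r = 1874, Σr^2 = 228, Σr·r = 228, Σr = 26, Σ1 = 7.
Right-hand side: Σr^2·q = -51942, Σr·q = -5888, Σq = -720.
So MᵀM·[c₂, c₁, c₀]ᵀ = Mᵀq: [[16596, 1874, 228]; [1874, 228, 26]; [228, 26, 7]]·[c₂, c₁, c₀]ᵀ = [-51942, -5888, -720]ᵀ.
Solving the 3×3 system (Gaussian elimination) gives c₂ = -155236/52549, c₁ = -358671/262745, c₀ = -411702/262745.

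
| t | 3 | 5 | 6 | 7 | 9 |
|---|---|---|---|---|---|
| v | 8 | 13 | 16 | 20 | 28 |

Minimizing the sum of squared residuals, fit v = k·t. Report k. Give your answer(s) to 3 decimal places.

With design matrix M, MᵀM = [[200]] and Mᵀv = [577]ᵀ.
Hence k = 577 / 200 ≈ 2.885.

k = 2.885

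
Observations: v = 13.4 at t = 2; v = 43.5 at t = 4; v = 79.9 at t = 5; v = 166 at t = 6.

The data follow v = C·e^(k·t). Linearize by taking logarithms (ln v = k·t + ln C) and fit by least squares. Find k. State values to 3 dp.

Linearized form: ln v = k·t + ln C. From the 4 transformed points,
AᵀA = [[81.0000, 17.0000]; [17.0000, 4]], rhs = [72.8574, 15.8608]ᵀ  (here Σt = 17.0000, Σ(t)² = 81.0000, Σln v = 15.8608, Σt·ln v = 72.8574).
Slope k = (n·Σt·ln v − Σt·Σln v)/(n·Σ(t)² − (Σt)²) = (4·72.8574 − 17.0000·15.8608)/35.0000 = 0.62275; ln C = (Σln v − k·Σt)/n = 1.31851.

k = 0.623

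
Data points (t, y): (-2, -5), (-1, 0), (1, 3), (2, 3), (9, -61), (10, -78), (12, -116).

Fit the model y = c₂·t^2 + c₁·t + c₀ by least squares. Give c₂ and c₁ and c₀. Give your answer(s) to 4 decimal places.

From the data, Σt^2·t^2 = 37331, Σt^2·t = 3457, Σt^2 = 335, Σt·t = 335, Σt = 31, Σ1 = 7.
And Σt^2·y = -29450, Σt·y = -2702, Σy = -254.
Inverting the 3×3 Gram matrix, [c₂, c₁, c₀]ᵀ = [-537160/554169, 940970/554169, 477124/184723]ᵀ.

c₂ = -0.9693, c₁ = 1.6980, c₀ = 2.5829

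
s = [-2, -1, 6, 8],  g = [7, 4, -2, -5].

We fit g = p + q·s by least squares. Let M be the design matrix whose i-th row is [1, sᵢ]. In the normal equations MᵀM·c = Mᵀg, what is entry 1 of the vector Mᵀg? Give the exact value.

Entry 1 ↔ basis 1, so (Mᵀg)_{1} = Σᵢ gᵢ = (1)·(7) + (1)·(4) + (1)·(-2) + (1)·(-5) = 4.

4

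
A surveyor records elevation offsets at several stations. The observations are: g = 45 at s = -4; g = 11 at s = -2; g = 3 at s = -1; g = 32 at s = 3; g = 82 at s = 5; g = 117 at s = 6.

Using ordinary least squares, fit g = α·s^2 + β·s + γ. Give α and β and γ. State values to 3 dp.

Compute the Gram sums: Σs^2·s^2 = 2275, Σs^2·s = 295, Σs^2 = 91, Σs·s = 91, Σs = 7, Σ1 = 6.
Moment sums: Σs^2·g = 7317, Σs·g = 1003, Σg = 290.
MᵀM·[α, β, γ]ᵀ = Mᵀg becomes [[2275, 295, 91]; [295, 91, 7]; [91, 7, 6]]·[α, β, γ]ᵀ = [7317, 1003, 290]ᵀ.
Row-reducing yields α = 348755/115392, β = 130873/115392, γ = 5631/4808.

α = 3.022, β = 1.134, γ = 1.171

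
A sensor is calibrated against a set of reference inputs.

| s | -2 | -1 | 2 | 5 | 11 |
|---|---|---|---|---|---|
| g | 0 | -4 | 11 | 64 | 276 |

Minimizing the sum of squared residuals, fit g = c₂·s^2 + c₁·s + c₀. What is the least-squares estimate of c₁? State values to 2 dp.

c₁ = 3.04

Forming MᵀM = [[15299, 1455, 155]; [1455, 155, 15]; [155, 15, 5]] and Mᵀg = [35036, 3382, 347]ᵀ gives MᵀM·[c₂, c₁, c₀]ᵀ = Mᵀg.
Row-reducing yields c₂ = 535/264, c₁ = 1339/440, c₀ = -421/165.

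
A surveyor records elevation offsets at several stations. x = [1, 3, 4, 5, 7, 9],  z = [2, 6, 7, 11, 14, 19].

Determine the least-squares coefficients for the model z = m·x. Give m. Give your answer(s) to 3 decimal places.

m = 2.055

MᵀM·[m]ᵀ = Mᵀz reads: 181·m = 372.
(Σx·x = 181, Σx·z = 372.)
m = 372/181 = 2.05525.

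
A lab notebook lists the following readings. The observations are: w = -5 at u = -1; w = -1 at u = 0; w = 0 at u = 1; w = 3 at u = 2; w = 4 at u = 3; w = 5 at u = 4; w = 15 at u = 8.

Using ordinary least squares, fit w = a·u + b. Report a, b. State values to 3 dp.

a = 2.085, b = -2.064

The normal equations are: 95·a + 17·b = 163;  17·a + 7·b = 21.
det = 95·7 − 17² = 376.
a = (163·7 − 17·21)/376 = 98/47; b = (95·21 − 17·163)/376 = -97/47.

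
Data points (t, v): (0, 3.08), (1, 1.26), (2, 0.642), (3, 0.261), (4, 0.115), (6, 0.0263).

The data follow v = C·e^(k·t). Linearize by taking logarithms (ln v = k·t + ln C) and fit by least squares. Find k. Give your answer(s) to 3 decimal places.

With ln vᵢ as the transformed response and tᵢ as the regressor:
Over the data: Σt = 16.0000, Σ(t)² = 66.0000, Σln v = -6.2314, Σt·ln v = -35.1653.
Normal system: [[66.0000, 16.0000]; [16.0000, 6]]·[k, ln C]ᵀ = [-35.1653, -6.2314]ᵀ.
Δ = 66.0000·6 − (16.0000)² = 140.0000; k = (-35.1653·6 − 16.0000·-6.2314)/140.0000 = -0.79493, ln C = (66.0000·-6.2314 − 16.0000·-35.1653)/140.0000 = 1.08125.

k = -0.795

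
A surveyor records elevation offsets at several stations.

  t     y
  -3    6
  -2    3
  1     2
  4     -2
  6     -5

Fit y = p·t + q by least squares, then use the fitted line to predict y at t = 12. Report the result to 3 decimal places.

ŷ = -11.102

Normal-equation sums: Σt·t = 66, Σt = 6, Σ1 = 5.
Right-hand side: Σt·y = -60, Σy = 4.
AᵀA·[p, q]ᵀ = Aᵀy becomes [[66, 6]; [6, 5]]·[p, q]ᵀ = [-60, 4]ᵀ.
Determinant 66·5 − 6² = 294.
p = ((-60)·5 − 6·4)/294 = -54/49; q = (66·4 − 6·(-60))/294 = 104/49.
At t = 12: ŷ = (-54/49)·(12) + (104/49)·(1) = -544/49.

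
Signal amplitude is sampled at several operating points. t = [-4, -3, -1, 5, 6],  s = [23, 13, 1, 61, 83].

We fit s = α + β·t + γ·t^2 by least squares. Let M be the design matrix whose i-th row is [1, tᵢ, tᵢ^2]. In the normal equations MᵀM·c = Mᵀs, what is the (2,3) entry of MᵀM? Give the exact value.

Row 2 ↔ basis t, column 3 ↔ basis t^2, so (MᵀM)_{2,3} = Σᵢ (t)·(t^2) = (-4)·(16) + (-3)·(9) + (-1)·(1) + (5)·(25) + (6)·(36) = 249.

249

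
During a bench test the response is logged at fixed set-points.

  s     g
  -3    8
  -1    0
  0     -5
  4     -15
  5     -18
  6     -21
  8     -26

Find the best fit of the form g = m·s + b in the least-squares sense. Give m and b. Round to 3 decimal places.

m = -3.007, b = -2.838

XᵀX·[m, b]ᵀ = Xᵀg reads: 151·m + 19·b = -508;  19·m + 7·b = -77.
Eliminating b: 7·(row 1) − 19·(row 2) gives 696·m = 7·(-508) − 19·(-77) = -2093, so m = -2093/696.
Then b = ((-77) − 19·(-2093/696))/7 = -1975/696.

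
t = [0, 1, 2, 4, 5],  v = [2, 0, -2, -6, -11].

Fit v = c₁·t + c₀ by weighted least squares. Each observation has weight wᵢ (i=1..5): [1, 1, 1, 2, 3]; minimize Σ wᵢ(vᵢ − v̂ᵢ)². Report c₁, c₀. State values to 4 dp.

With design matrix X, XᵀWX = [[112, 26]; [26, 8]] and XᵀWv = [-217, -45]ᵀ.
Eliminating c₀: 8·(row 1) − 26·(row 2) gives 220·c₁ = 8·(-217) − 26·(-45) = -566, so c₁ = -283/110.
Then c₀ = ((-45) − 26·(-283/110))/8 = 301/110.

c₁ = -2.5727, c₀ = 2.7364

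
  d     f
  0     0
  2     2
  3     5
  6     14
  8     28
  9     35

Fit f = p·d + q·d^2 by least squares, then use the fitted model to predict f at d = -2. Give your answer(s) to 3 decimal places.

Normal-equation sums: Σd·d = 194, Σd·d^2 = 1492, Σd^2·d^2 = 12050.
Right-hand side: Σd·f = 642, Σd^2·f = 5184.
Δ = 194·12050 − 1492² = 111636.
p = (642·12050 − 1492·5184)/111636 = 131/9303; q = (194·5184 − 1492·642)/111636 = 3986/9303.
At d = -2: f̂ = (131/9303)·(-2) + (3986/9303)·(4) = 15682/9303.

f̂ = 1.686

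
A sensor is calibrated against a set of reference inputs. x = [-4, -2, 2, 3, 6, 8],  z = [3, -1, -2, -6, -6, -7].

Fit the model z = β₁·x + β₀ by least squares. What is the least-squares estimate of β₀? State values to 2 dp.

β₀ = -1.45

Forming MᵀM = [[133, 13]; [13, 6]] and Mᵀz = [-124, -19]ᵀ gives MᵀM·[β₁, β₀]ᵀ = Mᵀz.
det = 133·6 − 13² = 629.
β₁ = ((-124)·6 − 13·(-19))/629 = -497/629; β₀ = (133·(-19) − 13·(-124))/629 = -915/629.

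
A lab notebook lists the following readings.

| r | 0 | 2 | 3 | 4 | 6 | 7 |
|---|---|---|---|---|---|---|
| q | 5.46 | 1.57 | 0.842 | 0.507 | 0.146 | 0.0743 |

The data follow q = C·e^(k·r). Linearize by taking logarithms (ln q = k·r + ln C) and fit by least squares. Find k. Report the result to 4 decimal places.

Linearized form: ln q = k·r + ln C. From the 6 transformed points,
Sums: Σr = 22.0000, Σ(r)² = 114.0000, Σln q = -3.2265, Σr·ln q = -32.0732.
Normal system: [[114.0000, 22.0000]; [22.0000, 6]]·[k, ln C]ᵀ = [-32.0732, -3.2265]ᵀ.
Δ = 114.0000·6 − (22.0000)² = 200.0000; k = (-32.0732·6 − 22.0000·-3.2265)/200.0000 = -0.60728, ln C = (114.0000·-3.2265 − 22.0000·-32.0732)/200.0000 = 1.68895.

k = -0.6073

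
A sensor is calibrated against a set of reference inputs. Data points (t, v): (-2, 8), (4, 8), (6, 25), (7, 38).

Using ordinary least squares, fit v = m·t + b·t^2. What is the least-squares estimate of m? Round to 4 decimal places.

Normal-equation sums: Σt·t = 105, Σt·t^2 = 615, Σt^2·t^2 = 3969.
Right-hand side: Σt·v = 432, Σt^2·v = 2922.
So XᵀX·[m, b]ᵀ = Xᵀv: [[105, 615]; [615, 3969]]·[m, b]ᵀ = [432, 2922]ᵀ.
Determinant 105·3969 − 615² = 38520.
m = (432·3969 − 615·2922)/38520 = -4579/2140; b = (105·2922 − 615·432)/38520 = 457/428.

m = -2.1397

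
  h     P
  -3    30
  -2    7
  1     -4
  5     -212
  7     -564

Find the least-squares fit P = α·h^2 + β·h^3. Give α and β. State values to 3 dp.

Entries of XᵀX: Σh^2·h^2 = 3124, Σh^2·h^3 = 19658, Σh^3·h^3 = 134068.
Right-hand side: Σh^2·P = -32642, Σh^3·P = -220822.
So XᵀX·[α, β]ᵀ = XᵀP: [[3124, 19658]; [19658, 134068]]·[α, β]ᵀ = [-32642, -220822]ᵀ.
Eliminating β: 134068·(row 1) − 19658·(row 2) gives 32391468·α = 134068·(-32642) − 19658·(-220822) = -35328780, so α = -981355/899763.
Then β = ((-220822) − 19658·(-981355/899763))/134068 = -1338097/899763.

α = -1.091, β = -1.487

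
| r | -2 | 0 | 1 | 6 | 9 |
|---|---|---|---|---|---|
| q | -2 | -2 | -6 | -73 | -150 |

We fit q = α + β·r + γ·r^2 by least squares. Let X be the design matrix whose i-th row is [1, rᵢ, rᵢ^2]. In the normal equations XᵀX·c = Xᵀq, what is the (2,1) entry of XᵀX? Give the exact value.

Row 2 ↔ basis r, column 1 ↔ basis 1, so (XᵀX)_{2,1} = Σᵢ r = (-2)·(1) + (0)·(1) + (1)·(1) + (6)·(1) + (9)·(1) = 14.

14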